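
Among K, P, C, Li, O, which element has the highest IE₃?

Li

The third ionization energy removes an electron from the +2 ion. For each element: K²⁺ is already 1 electron into the core; P²⁺ still has 3 valence electrons; C²⁺ still has 2 valence electrons; Li²⁺ is already 1 electron into the core; O²⁺ still has 4 valence electrons.
Usually core removal costs more than valence removal, but here the competition is close: a tightly held n=2 valence electron can cost more to remove than an n=3 core electron, so the actual values have to decide it.
Valence configurations: P²⁺ [Ne]3s²3p¹, C²⁺ [He]2s², O²⁺ [He]2s²2p².
Tabulated IE_3 (kJ/mol): K 4420, P 2914, C 4620, Li 11815, O 5300.
So the third ionization energies run P < K < C < O < Li.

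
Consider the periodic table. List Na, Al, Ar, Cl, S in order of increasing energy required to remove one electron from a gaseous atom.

Na, Al, S, Cl, Ar

Na is in period 3, group 1; Al is in period 3, group 13; S is in period 3, group 16; Cl is in period 3, group 17; Ar is in period 3, group 18.
First ionization energy rises across a period (greater Z_eff holds electrons more tightly) and falls down a group (valence electrons are farther from the nucleus).
All lie in period 3, so first ionization energy increases left to right.
So from lowest to highest: Na < Al < S < Cl < Ar.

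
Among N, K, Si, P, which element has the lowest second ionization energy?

IE_2 is the cost of taking one more electron from the +1 cation: N⁺ still has 4 valence electrons; K⁺ is the bare [Ar] core; Si⁺ still has 3 valence electrons; P⁺ still has 4 valence electrons.
Breaking into a closed-shell core is much more expensive than removing a leftover valence electron — K has the largest IE_2 here.
Valence configurations: N⁺ [He]2s²2p², Si⁺ [Ne]3s²3p¹, P⁺ [Ne]3s²3p².
The numbers (kJ/mol): N 2856, K 3052, Si 1577, P 1907.
Putting it together, IE_2: Si < P < N < K.

Si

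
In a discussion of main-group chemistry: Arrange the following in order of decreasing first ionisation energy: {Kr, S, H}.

Kr, H, S

H is in period 1, group 1; S is in period 3, group 16; Kr is in period 4, group 18.
Removing the outermost electron gets harder across a period and easier down a group.
These span different periods and groups, so the two trends combine.
H > S: period and group pull opposite ways; the down-group shift dominates (1312 vs 1000 kJ/mol).
Kr > H: the two effects oppose for this pair; the across-period effect wins (1351 vs 1312 kJ/mol).
Approximate values (kJ/mol): H 1312, S 1000, Kr 1351.
So from highest to lowest: Kr > H > S.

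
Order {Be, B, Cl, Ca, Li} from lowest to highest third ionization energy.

The third ionization energy removes an electron from the +2 ion. For each element: Be²⁺ is the bare [He] core; B²⁺ still has 1 valence electron; Cl²⁺ still has 5 valence electrons; Ca²⁺ is the bare [Ar] core; Li²⁺ is already 1 electron into the core.
Core electrons are held far more tightly than valence electrons, so Ca, Li and Be top the IE_3 order.
Valence configurations: B²⁺ [He]2s¹, Cl²⁺ [Ne]3s²3p³.
The numbers (kJ/mol): Be 14849, B 3660, Cl 3822, Ca 4912, Li 11815.
Hence IE_3: B < Cl < Ca < Li < Be.

B, Cl, Ca, Li, Be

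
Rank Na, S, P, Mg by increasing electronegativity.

Na < Mg < P < S

Na is in period 3, group 1; Mg is in period 3, group 2; P is in period 3, group 15; S is in period 3, group 16.
Electronegativity increases across a period and decreases down a group, tracking effective nuclear charge and atomic size.
All lie in period 3, so electronegativity increases left to right.
So from lowest to highest: Na < Mg < P < S.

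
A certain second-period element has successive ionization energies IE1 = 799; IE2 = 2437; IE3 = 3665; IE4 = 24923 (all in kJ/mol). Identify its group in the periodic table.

Look for the largest jump between consecutive ionization energies: IE4/IE3 ≈ 6.8, far larger than any earlier ratio.
That jump marks the point where a core electron is being removed. So the atom has 3 valence electrons.
A main-group element with 3 valence electrons is in group 13.

Group 13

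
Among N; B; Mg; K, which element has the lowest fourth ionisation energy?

IE_4 is the cost of taking one more electron from the +3 cation: N³⁺ still has 2 valence electrons; B³⁺ is the bare [He] core; Mg³⁺ is already 1 electron into the core; K³⁺ is already 2 electrons into the core.
Usually core removal costs more than valence removal, but here the competition is close: a tightly held n=2 valence electron can cost more to remove than an n=3 core electron, so the actual values have to decide it.
The numbers (kJ/mol): N 7475, B 25026, Mg 10543, K 5877.
Hence IE_4: K < N < Mg < B.

K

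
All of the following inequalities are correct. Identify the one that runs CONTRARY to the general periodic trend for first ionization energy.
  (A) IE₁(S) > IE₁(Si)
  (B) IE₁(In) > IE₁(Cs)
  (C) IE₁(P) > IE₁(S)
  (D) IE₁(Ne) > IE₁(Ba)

(C)

The general trend: first ionization energy increases across a period and decreases down a group.
(A) S (period 3, group 16) vs Si (period 3, group 14): the stated order agrees with the simple trend.
(B) In (period 5, group 13) vs Cs (period 6, group 1): the stated order agrees with the simple trend.
(C) P (period 3, group 15) vs S (period 3, group 16): the stated order contradicts the simple trend.
(D) Ne (period 2, group 18) vs Ba (period 6, group 2): the stated order agrees with the simple trend.
The exception is (C): S (3p⁴) ionizes more easily than half-filled P (3p³) because the paired 3p electron in S is pushed out by e⁻–e⁻ repulsion.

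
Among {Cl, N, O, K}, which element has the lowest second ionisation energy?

The second ionization energy removes an electron from the +1 ion. For each element: Cl⁺ still has 6 valence electrons; N⁺ still has 4 valence electrons; O⁺ still has 5 valence electrons; K⁺ is the bare [Ar] core.
Usually core removal costs more than valence removal, but here the competition is close: a tightly held n=2 valence electron can cost more to remove than an n=3 core electron, so the actual values have to decide it.
Valence configurations: Cl⁺ [Ne]3s²3p⁴, N⁺ [He]2s²2p², O⁺ [He]2s²2p³.
Approximate IE_2 values (kJ/mol): Cl 2298, N 2856, O 3388, K 3052.
Overall IE_2 order: Cl < N < K < O.

Cl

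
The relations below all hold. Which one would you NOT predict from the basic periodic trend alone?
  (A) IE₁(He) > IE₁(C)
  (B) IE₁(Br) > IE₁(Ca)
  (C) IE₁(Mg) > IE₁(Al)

(C)

The general trend: IE₁ increases across a period and decreases down a group.
(A) He (period 1, group 18) vs C (period 2, group 14): the stated order agrees with the simple trend.
(B) Br (period 4, group 17) vs Ca (period 4, group 2): the stated order agrees with the simple trend.
(C) Mg (period 3, group 2) vs Al (period 3, group 13): the stated order contradicts the simple trend.
The exception is (C): Al's single 3p electron is easier to remove than one from Mg's filled 3s².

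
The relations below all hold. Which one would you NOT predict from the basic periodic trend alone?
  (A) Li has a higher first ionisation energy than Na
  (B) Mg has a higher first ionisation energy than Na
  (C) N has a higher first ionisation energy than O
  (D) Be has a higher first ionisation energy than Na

(C)

The general trend: first ionisation energy increases across a period and decreases down a group.
(A) Li (period 2, group 1) vs Na (period 3, group 1): the stated order agrees with the simple trend.
(B) Mg (period 3, group 2) vs Na (period 3, group 1): the stated order agrees with the simple trend.
(C) N (period 2, group 15) vs O (period 2, group 16): the stated order contradicts the simple trend.
(D) Be (period 2, group 2) vs Na (period 3, group 1): the stated order agrees with the simple trend.
The exception is (C): pairing an electron in O's 2p⁴ costs repulsion energy, so O ionizes more easily than half-filled N (2p³).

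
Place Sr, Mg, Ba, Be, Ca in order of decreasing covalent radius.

Be is in period 2, group 2; Mg is in period 3, group 2; Ca is in period 4, group 2; Sr is in period 5, group 2; Ba is in period 6, group 2.
Moving right in a period, electrons are added to the same shell under a stronger nuclear pull, so atoms get smaller; moving down, a new shell is opened and atoms get larger.
All are in group 2, so atomic radius increases down the group.
So from largest to smallest: Ba > Sr > Ca > Mg > Be.

Ba > Sr > Ca > Mg > Be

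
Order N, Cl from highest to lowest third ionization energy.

The third ionization energy removes an electron from the +2 ion. For each element: N²⁺ still has 3 valence electrons; Cl²⁺ still has 5 valence electrons.
All are still removing valence electrons, so compare the +2 ions as you would atoms: IE_3 generally rises across a period (higher Z_eff) and falls down a group (larger shell), subject to the usual subshell exceptions.
Valence configurations: N²⁺ [He]2s²2p¹, Cl²⁺ [Ne]3s²3p³.
The numbers (kJ/mol): N 4578, Cl 3822.
So the third ionization energies run Cl < N.

N > Cl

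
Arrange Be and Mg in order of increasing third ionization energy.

After 2 electrons have been removed, what remains? Be²⁺ is the bare [He] core; Mg²⁺ is the bare [Ne] core.
All of these are removing an electron from a noble-gas core or deeper; the smaller core (lower principal quantum number) is held far more tightly, and within a period the higher nuclear charge binds the same core more tightly.
Approximate IE_3 values (kJ/mol): Be 14849, Mg 7733.
Overall IE_3 order: Mg < Be.

Mg < Be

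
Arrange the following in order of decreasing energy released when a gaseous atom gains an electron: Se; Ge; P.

Se, Ge, P

P is in period 3, group 15; Ge is in period 4, group 14; Se is in period 4, group 16.
Atoms with high Z_eff and room in the valence shell (especially the halogens) have the most exothermic electron affinities.
These span different periods and groups, so the two trends combine.
Ge > P: this pair runs against the simple trend — see the exception note.
Se > Ge: both are in period 4; the period trend gives Se the larger value.
Note the exception: Ge has a higher electron affinity than P, contrary to the simple trend — adding an electron to P's half-filled np³ subshell costs electron-pairing energy.
Tabulated electron affinity (kJ/mol): P 72, Ge 119, Se 195.
So from highest to lowest: Se > Ge > P.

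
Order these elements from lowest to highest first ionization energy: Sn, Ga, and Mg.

Ga < Sn < Mg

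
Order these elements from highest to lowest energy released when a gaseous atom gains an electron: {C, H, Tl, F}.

F > C > H > Tl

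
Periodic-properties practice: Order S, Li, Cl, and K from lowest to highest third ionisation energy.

IE_3 is the cost of taking one more electron from the +2 cation: S²⁺ still has 4 valence electrons; Li²⁺ is already 1 electron into the core; Cl²⁺ still has 5 valence electrons; K²⁺ is already 1 electron into the core.
Core electrons are held far more tightly than valence electrons, so K and Li top the IE_3 order.
Valence configurations: S²⁺ [Ne]3s²3p², Cl²⁺ [Ne]3s²3p³.
The numbers (kJ/mol): S 3357, Li 11815, Cl 3822, K 4420.
So the third ionization energies run S < Cl < K < Li.

S < Cl < K < Li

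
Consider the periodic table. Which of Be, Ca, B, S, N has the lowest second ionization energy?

Consider each +1 ion: Be⁺ still has 1 valence electron; Ca⁺ still has 1 valence electron; B⁺ still has 2 valence electrons; S⁺ still has 5 valence electrons; N⁺ still has 4 valence electrons.
All are still removing valence electrons, so compare the +1 ions as you would atoms: IE_2 generally rises across a period (higher Z_eff) and falls down a group (larger shell), subject to the usual subshell exceptions.
Valence configurations: Be⁺ [He]2s¹, Ca⁺ [Ar]4s¹, B⁺ [He]2s², S⁺ [Ne]3s²3p³, N⁺ [He]2s²2p².
The numbers (kJ/mol): Be 1757, Ca 1145, B 2427, S 2252, N 2856.
So the second ionization energies run Ca < Be < S < B < N.

Ca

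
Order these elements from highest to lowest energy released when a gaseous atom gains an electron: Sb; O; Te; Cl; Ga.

Cl, Te, O, Sb, Ga

Atoms with high Z_eff and room in the valence shell (especially the halogens) have the most exothermic electron affinities.
Here both period and group differ, so the two effects have to be weighed against each other.
Sb > Ga: the two effects oppose for this pair; the across-period effect wins (103 vs 29 kJ/mol).
O > Sb: both effects reinforce here, so O is clearly the higher of the two.
Te > O: this pair runs against the simple trend — see the exception note.
Cl > Te: relative to Te, both the across-period and down-group shifts push Cl's electron affinity up.
Note the exception: Te has a higher electron affinity than O, contrary to the simple trend — O's compact 2p subshell gives strong electron–electron repulsion on the added electron.
Tabulated electron affinity (kJ/mol): O 141, Cl 349, Ga 29, Sb 103, Te 190.
So from highest to lowest: Cl > Te > O > Sb > Ga.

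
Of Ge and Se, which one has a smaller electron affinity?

Adding an electron releases more energy for atoms nearer the top right (short of the noble gases).
All lie in period 4, so electron affinity increases left to right.
So Ge has the smaller electron affinity (Ge < Se).

Ge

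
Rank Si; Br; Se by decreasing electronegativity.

Si is in period 3, group 14; Se is in period 4, group 16; Br is in period 4, group 17.
Electronegativity increases across a period and decreases down a group, tracking effective nuclear charge and atomic size.
These span different periods and groups, so the two trends combine.
Se > Si: the two effects oppose for this pair; the across-period effect wins (2.55 vs 1.90).
Br > Se: both are in period 4; the period trend gives Br the larger value.
Tabulated electronegativity (Pauling): Si 1.90, Se 2.55, Br 2.96.
So from highest to lowest: Br > Se > Si.

Br > Se > Si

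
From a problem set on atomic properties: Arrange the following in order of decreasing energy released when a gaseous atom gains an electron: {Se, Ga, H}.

Se, H, Ga

Electron affinity generally becomes more exothermic across a period toward the halogens and less exothermic down a group.
These span different periods and groups, so the two trends combine.
H > Ga: period and group pull opposite ways; the down-group shift dominates (73 vs 29 kJ/mol).
Se > H: the two effects oppose for this pair; the across-period effect wins (195 vs 73 kJ/mol).
Tabulated electron affinity (kJ/mol): H 73, Ga 29, Se 195.
So from highest to lowest: Se > H > Ga.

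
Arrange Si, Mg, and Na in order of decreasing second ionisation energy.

Na > Si > Mg

IE_2 is the cost of taking one more electron from the +1 cation: Si⁺ still has 3 valence electrons; Mg⁺ still has 1 valence electron; Na⁺ is the bare [Ne] core.
Pulling an electron out of a noble-gas core costs far more than removing a remaining valence electron, so Na sits at the high end of IE_2.
Valence configurations: Si⁺ [Ne]3s²3p¹, Mg⁺ [Ne]3s¹.
Tabulated IE_2 (kJ/mol): Si 1577, Mg 1451, Na 4562.
Overall IE_2 order: Mg < Si < Na.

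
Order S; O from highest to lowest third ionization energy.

O > S

Consider each +2 ion: S²⁺ still has 4 valence electrons; O²⁺ still has 4 valence electrons.
All are still removing valence electrons, so compare the +2 ions as you would atoms: IE_3 generally rises across a period (higher Z_eff) and falls down a group (larger shell), subject to the usual subshell exceptions.
Valence configurations: S²⁺ [Ne]3s²3p², O²⁺ [He]2s²2p².
The numbers (kJ/mol): S 3357, O 5300.
Overall IE_3 order: S < O.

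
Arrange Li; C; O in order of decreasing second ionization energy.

Li > O > C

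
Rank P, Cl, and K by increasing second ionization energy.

P, Cl, K

After 1 electron has been removed, what remains? P⁺ still has 4 valence electrons; Cl⁺ still has 6 valence electrons; K⁺ is the bare [Ar] core.
Core electrons are held far more tightly than valence electrons, so K tops the IE_2 order.
Valence configurations: P⁺ [Ne]3s²3p², Cl⁺ [Ne]3s²3p⁴.
The numbers (kJ/mol): P 1907, Cl 2298, K 3052.
Overall IE_2 order: P < Cl < K.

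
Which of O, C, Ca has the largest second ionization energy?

O

IE_2 is the cost of taking one more electron from the +1 cation: O⁺ still has 5 valence electrons; C⁺ still has 3 valence electrons; Ca⁺ still has 1 valence electron.
All are still removing valence electrons, so compare the +1 ions as you would atoms: IE_2 generally rises across a period (higher Z_eff) and falls down a group (larger shell), subject to the usual subshell exceptions.
Valence configurations: O⁺ [He]2s²2p³, C⁺ [He]2s²2p¹, Ca⁺ [Ar]4s¹.
Tabulated IE_2 (kJ/mol): O 3388, C 2353, Ca 1145.
Overall IE_2 order: Ca < C < O.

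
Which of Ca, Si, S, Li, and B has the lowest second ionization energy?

Ca

IE_2 is the cost of taking one more electron from the +1 cation: Ca⁺ still has 1 valence electron; Si⁺ still has 3 valence electrons; S⁺ still has 5 valence electrons; Li⁺ is the bare [He] core; B⁺ still has 2 valence electrons.
Pulling an electron out of a noble-gas core costs far more than removing a remaining valence electron, so Li sits at the high end of IE_2.
Valence configurations: Ca⁺ [Ar]4s¹, Si⁺ [Ne]3s²3p¹, S⁺ [Ne]3s²3p³, B⁺ [He]2s².
Tabulated IE_2 (kJ/mol): Ca 1145, Si 1577, S 2252, Li 7298, B 2427.
So the second ionization energies run Ca < Si < S < B < Li.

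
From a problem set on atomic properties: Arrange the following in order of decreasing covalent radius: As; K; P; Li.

K > Li > As > P

Li is in period 2, group 1; P is in period 3, group 15; K is in period 4, group 1; As is in period 4, group 15.
Across a period the added protons contract the valence shell; down a group each new principal shell makes the atom larger.
Neither a single period nor a single group — weigh both effects.
As > P: they share group 15; the group trend gives As the larger value.
Li > As: period and group pull opposite ways; the across-period shift dominates (133 vs 121 pm).
K > Li: they share group 1; the group trend gives K the larger value.
Tabulated atomic radius (pm): Li 133, P 111, K 196, As 121.
So from largest to smallest: K > Li > As > P.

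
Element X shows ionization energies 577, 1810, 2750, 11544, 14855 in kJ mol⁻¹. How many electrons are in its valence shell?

Look for the largest jump between consecutive ionization energies: IE4/IE3 ≈ 4.2, far larger than any earlier ratio.
That jump marks the point where a core electron is being removed. So the atom has 3 valence electrons.

3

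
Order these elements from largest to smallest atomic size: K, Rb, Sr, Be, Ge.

Be is in period 2, group 2; K is in period 4, group 1; Ge is in period 4, group 14; Rb is in period 5, group 1; Sr is in period 5, group 2.
Across a period the added protons contract the valence shell; down a group each new principal shell makes the atom larger.
These span different periods and groups, so the two trends combine.
Ge > Be: the two effects oppose for this pair; the down-group effect wins (121 vs 102 pm).
Sr > Ge: relative to Ge, both the across-period and down-group shifts push Sr's atomic radius up.
K > Sr: the two effects oppose for this pair; the across-period effect wins (196 vs 185 pm).
Rb > K: Rb sits below K in group 1, so the down-group effect alone puts Rb larger.
Tabulated atomic radius (pm): Be 102, K 196, Ge 121, Rb 210, Sr 185.
So from largest to smallest: Rb > K > Sr > Ge > Be.

Rb, K, Sr, Ge, Be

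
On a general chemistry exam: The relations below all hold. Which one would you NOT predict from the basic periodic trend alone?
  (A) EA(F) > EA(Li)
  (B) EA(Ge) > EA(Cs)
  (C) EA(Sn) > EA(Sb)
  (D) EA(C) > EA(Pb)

The general trend: electron affinity increases across a period and decreases down a group.
(A) F (period 2, group 17) vs Li (period 2, group 1): the stated order agrees with the simple trend.
(B) Ge (period 4, group 14) vs Cs (period 6, group 1): the stated order agrees with the simple trend.
(C) Sn (period 5, group 14) vs Sb (period 5, group 15): the stated order contradicts the simple trend.
(D) C (period 2, group 14) vs Pb (period 6, group 14): the stated order agrees with the simple trend.
The exception is (C): adding an electron to Sb's half-filled 5p³ is unfavourable, so Sn has the more exothermic EA.

(C)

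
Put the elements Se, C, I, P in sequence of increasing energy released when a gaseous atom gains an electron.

P < C < Se < I

C is in period 2, group 14; P is in period 3, group 15; Se is in period 4, group 16; I is in period 5, group 17.
Electron affinity generally becomes more exothermic across a period toward the halogens and less exothermic down a group.
These sit on a diagonal, where the across-period and down-group effects partly cancel.
C > P: period and group pull opposite ways; the down-group shift dominates (122 vs 72 kJ/mol).
Se > C: period and group pull opposite ways; the across-period shift dominates (195 vs 122 kJ/mol).
I > Se: the two effects oppose for this pair; the across-period effect wins (295 vs 195 kJ/mol).
Tabulated electron affinity (kJ/mol): C 122, P 72, Se 195, I 295.
So from lowest to highest: P < C < Se < I.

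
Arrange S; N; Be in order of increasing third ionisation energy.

The third ionization energy removes an electron from the +2 ion. For each element: S²⁺ still has 4 valence electrons; N²⁺ still has 3 valence electrons; Be²⁺ is the bare [He] core.
Breaking into a closed-shell core is much more expensive than removing a leftover valence electron — Be has the largest IE_3 here.
Valence configurations: S²⁺ [Ne]3s²3p², N²⁺ [He]2s²2p¹.
Tabulated IE_3 (kJ/mol): S 3357, N 4578, Be 14849.
Overall IE_3 order: S < N < Be.

S < N < Be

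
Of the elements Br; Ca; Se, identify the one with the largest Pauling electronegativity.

Br

Ca is in period 4, group 2; Se is in period 4, group 16; Br is in period 4, group 17.
Electronegativity increases across a period and decreases down a group, tracking effective nuclear charge and atomic size.
All lie in period 4, so electronegativity increases left to right.
The largest Pauling electronegativity among these belongs to Br.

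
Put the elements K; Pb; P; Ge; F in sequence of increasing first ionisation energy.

K, Pb, Ge, P, F

Across a period the outer electron is held more tightly (higher IE₁); down a group it sits in a higher shell, more shielded, and comes off more easily.
These span different periods and groups, so the two trends combine.
Pb > K: period and group pull opposite ways; the across-period shift dominates (716 vs 419 kJ/mol).
Ge > Pb: they share group 14; the group trend gives Ge the larger value.
P > Ge: relative to Ge, both the across-period and down-group shifts push P's first ionization energy up.
F > P: relative to P, both the across-period and down-group shifts push F's first ionization energy up.
Tabulated first ionization energy (kJ/mol): F 1681, P 1012, K 419, Ge 762, Pb 716.
So from lowest to highest: K < Pb < Ge < P < F.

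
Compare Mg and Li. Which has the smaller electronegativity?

Li

Electronegativity increases across a period and decreases down a group, tracking effective nuclear charge and atomic size.
Here both period and group differ, so the two effects have to be weighed against each other.
Mg > Li: period and group pull opposite ways; the across-period shift dominates (1.31 vs 0.98).
For reference (Pauling): Li 0.98, Mg 1.31.
So Li has the smaller electronegativity (Li < Mg).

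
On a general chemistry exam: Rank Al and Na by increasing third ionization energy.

Consider each +2 ion: Al²⁺ still has 1 valence electron; Na²⁺ is already 1 electron into the core.
Breaking into a closed-shell core is much more expensive than removing a leftover valence electron — Na has the largest IE_3 here.
Tabulated IE_3 (kJ/mol): Al 2745, Na 6910.
So the third ionization energies run Al < Na.

Al < Na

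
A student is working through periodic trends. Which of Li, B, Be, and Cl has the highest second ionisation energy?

After 1 electron has been removed, what remains? Li⁺ is the bare [He] core; B⁺ still has 2 valence electrons; Be⁺ still has 1 valence electron; Cl⁺ still has 6 valence electrons.
Breaking into a closed-shell core is much more expensive than removing a leftover valence electron — Li has the largest IE_2 here.
Valence configurations: B⁺ [He]2s², Be⁺ [He]2s¹, Cl⁺ [Ne]3s²3p⁴.
Approximate IE_2 values (kJ/mol): Li 7298, B 2427, Be 1757, Cl 2298.
Putting it together, IE_2: Be < Cl < B < Li.

Li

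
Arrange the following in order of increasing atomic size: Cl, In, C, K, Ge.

Atomic radius shrinks across a period as nuclear charge pulls the same shell inward, and grows down a group as new shells are added.
These span different periods and groups, so the two trends combine.
Cl > C: period and group pull opposite ways; the down-group shift dominates (99 vs 75 pm).
Ge > Cl: relative to Cl, both the across-period and down-group shifts push Ge's atomic radius up.
In > Ge: relative to Ge, both the across-period and down-group shifts push In's atomic radius up.
K > In: period and group pull opposite ways; the across-period shift dominates (196 vs 142 pm).
Approximate values (pm): C 75, Cl 99, K 196, Ge 121, In 142.
So from smallest to largest: C < Cl < Ge < In < K.

C < Cl < Ge < In < K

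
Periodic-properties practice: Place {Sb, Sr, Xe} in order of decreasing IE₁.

Xe > Sb > Sr

Sr is in period 5, group 2; Sb is in period 5, group 15; Xe is in period 5, group 18.
Across a period the outer electron is held more tightly (higher IE₁); down a group it sits in a higher shell, more shielded, and comes off more easily.
All lie in period 5, so first ionization energy increases left to right.
So from highest to lowest: Xe > Sb > Sr.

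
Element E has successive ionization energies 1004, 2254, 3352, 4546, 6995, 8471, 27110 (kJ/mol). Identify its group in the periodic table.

Look for the largest jump between consecutive ionization energies: IE7/IE6 ≈ 3.2, far larger than any earlier ratio.
That jump marks the point where a core electron is being removed. So the atom has 6 valence electrons.
A main-group element with 6 valence electrons is in group 16.

Group 16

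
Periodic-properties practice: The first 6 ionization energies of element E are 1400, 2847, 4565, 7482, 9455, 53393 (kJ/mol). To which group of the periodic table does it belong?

Group 15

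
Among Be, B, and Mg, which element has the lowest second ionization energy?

Consider each +1 ion: Be⁺ still has 1 valence electron; B⁺ still has 2 valence electrons; Mg⁺ still has 1 valence electron.
All are still removing valence electrons, so compare the +1 ions as you would atoms: IE_2 generally rises across a period (higher Z_eff) and falls down a group (larger shell), subject to the usual subshell exceptions.
Valence configurations: Be⁺ [He]2s¹, B⁺ [He]2s², Mg⁺ [Ne]3s¹.
The numbers (kJ/mol): Be 1757, B 2427, Mg 1451.
So the second ionization energies run Mg < Be < B.

Mg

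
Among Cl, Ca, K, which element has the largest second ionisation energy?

Consider each +1 ion: Cl⁺ still has 6 valence electrons; Ca⁺ still has 1 valence electron; K⁺ is the bare [Ar] core.
Core electrons are held far more tightly than valence electrons, so K tops the IE_2 order.
Valence configurations: Cl⁺ [Ne]3s²3p⁴, Ca⁺ [Ar]4s¹.
Tabulated IE_2 (kJ/mol): Cl 2298, Ca 1145, K 3052.
Overall IE_2 order: Ca < Cl < K.

K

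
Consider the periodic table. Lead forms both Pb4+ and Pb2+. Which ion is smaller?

Pb4+

Both ions have Z = 82 protons, but Pb4+ has lost more electrons, so its remaining electrons feel a larger effective nuclear charge per electron and are pulled in more tightly.
Higher positive charge → smaller ion, so Pb2+ > Pb4+.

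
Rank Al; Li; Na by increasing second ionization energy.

Al < Na < Li

IE_2 is the cost of taking one more electron from the +1 cation: Al⁺ still has 2 valence electrons; Li⁺ is the bare [He] core; Na⁺ is the bare [Ne] core.
Core electrons are held far more tightly than valence electrons, so Na and Li top the IE_2 order.
Approximate IE_2 values (kJ/mol): Al 1817, Li 7298, Na 4562.
Overall IE_2 order: Al < Na < Li.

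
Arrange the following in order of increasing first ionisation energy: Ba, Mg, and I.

Mg is in period 3, group 2; I is in period 5, group 17; Ba is in period 6, group 2.
Across a period the outer electron is held more tightly (higher IE₁); down a group it sits in a higher shell, more shielded, and comes off more easily.
Here both period and group differ, so the two effects have to be weighed against each other.
Mg > Ba: they share group 2; the group trend gives Mg the larger value.
I > Mg: the two effects oppose for this pair; the across-period effect wins (1008 vs 738 kJ/mol).
For reference (kJ/mol): Mg 738, I 1008, Ba 503.
So from lowest to highest: Ba < Mg < I.

Ba, Mg, I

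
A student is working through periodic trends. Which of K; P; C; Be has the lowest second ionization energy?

Be

After 1 electron has been removed, what remains? K⁺ is the bare [Ar] core; P⁺ still has 4 valence electrons; C⁺ still has 3 valence electrons; Be⁺ still has 1 valence electron.
Pulling an electron out of a noble-gas core costs far more than removing a remaining valence electron, so K sits at the high end of IE_2.
Valence configurations: P⁺ [Ne]3s²3p², C⁺ [He]2s²2p¹, Be⁺ [He]2s¹.
The numbers (kJ/mol): K 3052, P 1907, C 2353, Be 1757.
So the second ionization energies run Be < P < C < K.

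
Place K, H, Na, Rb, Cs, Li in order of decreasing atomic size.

Cs > Rb > K > Na > Li > H

H is in period 1, group 1; Li is in period 2, group 1; Na is in period 3, group 1; K is in period 4, group 1; Rb is in period 5, group 1; Cs is in period 6, group 1.
Across a period the added protons contract the valence shell; down a group each new principal shell makes the atom larger.
All are in group 1, so atomic radius increases down the group.
So from largest to smallest: Cs > Rb > K > Na > Li > H.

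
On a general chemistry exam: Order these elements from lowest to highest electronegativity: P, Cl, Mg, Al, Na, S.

Na, Mg, Al, P, S, Cl

Na is in period 3, group 1; Mg is in period 3, group 2; Al is in period 3, group 13; P is in period 3, group 15; S is in period 3, group 16; Cl is in period 3, group 17.
Electronegativity increases across a period and decreases down a group, tracking effective nuclear charge and atomic size.
All lie in period 3, so electronegativity increases left to right.
So from lowest to highest: Na < Mg < Al < P < S < Cl.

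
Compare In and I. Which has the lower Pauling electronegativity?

In

Smaller atoms with higher effective nuclear charge are more electronegative.
All lie in period 5, so electronegativity increases left to right.
So In has the lower Pauling electronegativity (In < I).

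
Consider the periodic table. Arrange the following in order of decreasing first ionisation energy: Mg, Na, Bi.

Mg, Bi, Na

IE₁ increases left→right with effective nuclear charge and decreases top→bottom as the valence shell moves farther out.
Here both period and group differ, so the two effects have to be weighed against each other.
Bi > Na: the two effects oppose for this pair; the across-period effect wins (703 vs 496 kJ/mol).
Mg > Bi: period and group pull opposite ways; the down-group shift dominates (738 vs 703 kJ/mol).
Approximate values (kJ/mol): Na 496, Mg 738, Bi 703.
So from highest to lowest: Mg > Bi > Na.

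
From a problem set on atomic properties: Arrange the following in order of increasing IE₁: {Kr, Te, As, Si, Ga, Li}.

Li, Ga, Si, Te, As, Kr

IE₁ increases left→right with effective nuclear charge and decreases top→bottom as the valence shell moves farther out.
These span different periods and groups, so the two trends combine.
Ga > Li: period and group pull opposite ways; the across-period shift dominates (579 vs 520 kJ/mol).
Si > Ga: relative to Ga, both the across-period and down-group shifts push Si's first ionization energy up.
Te > Si: period and group pull opposite ways; the across-period shift dominates (869 vs 786 kJ/mol).
As > Te: period and group pull opposite ways; the down-group shift dominates (947 vs 869 kJ/mol).
Kr > As: Kr lies to the right of As in period 4, so the across-period effect alone puts Kr higher.
For reference (kJ/mol): Li 520, Si 786, Ga 579, As 947, Kr 1351, Te 869.
So from lowest to highest: Li < Ga < Si < Te < As < Kr.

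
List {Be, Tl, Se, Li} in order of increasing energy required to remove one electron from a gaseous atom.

Li, Tl, Be, Se

Across a period the outer electron is held more tightly (higher IE₁); down a group it sits in a higher shell, more shielded, and comes off more easily.
These span different periods and groups, so the two trends combine.
Tl > Li: period and group pull opposite ways; the across-period shift dominates (589 vs 520 kJ/mol).
Be > Tl: period and group pull opposite ways; the down-group shift dominates (900 vs 589 kJ/mol).
Se > Be: period and group pull opposite ways; the across-period shift dominates (941 vs 900 kJ/mol).
For reference (kJ/mol): Li 520, Be 900, Se 941, Tl 589.
So from lowest to highest: Li < Tl < Be < Se.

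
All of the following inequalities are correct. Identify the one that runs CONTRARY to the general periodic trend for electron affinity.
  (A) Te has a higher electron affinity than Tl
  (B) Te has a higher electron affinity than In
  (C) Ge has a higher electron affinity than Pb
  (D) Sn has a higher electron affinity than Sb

(D)

The general trend: electron affinity increases across a period and decreases down a group.
(A) Te (period 5, group 16) vs Tl (period 6, group 13): the stated order agrees with the simple trend.
(B) Te (period 5, group 16) vs In (period 5, group 13): the stated order agrees with the simple trend.
(C) Ge (period 4, group 14) vs Pb (period 6, group 14): the stated order agrees with the simple trend.
(D) Sn (period 5, group 14) vs Sb (period 5, group 15): the stated order contradicts the simple trend.
The exception is (D): adding an electron to Sb's half-filled 5p³ is unfavourable, so Sn has the more exothermic EA.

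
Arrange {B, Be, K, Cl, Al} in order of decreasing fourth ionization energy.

B > Be > Al > K > Cl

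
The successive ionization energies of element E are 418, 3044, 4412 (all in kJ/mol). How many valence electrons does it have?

Look for the largest jump between consecutive ionization energies: IE2/IE1 ≈ 7.3, far larger than any earlier ratio.
That jump marks the point where a core electron is being removed. So the atom has 1 valence electron.

1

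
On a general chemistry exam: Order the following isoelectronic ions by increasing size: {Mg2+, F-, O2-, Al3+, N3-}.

Al3+ < Mg2+ < F- < O2- < N3-

All of these have 10 electrons, so size is governed by nuclear charge alone: the more protons, the stronger the pull on the same electron cloud, and the smaller the ion.
Nuclear charges: Al3+ (Z=13), Mg2+ (Z=12), F- (Z=9), O2- (Z=8), N3- (Z=7).
Smallest to largest: Al3+ < Mg2+ < F- < O2- < N3-.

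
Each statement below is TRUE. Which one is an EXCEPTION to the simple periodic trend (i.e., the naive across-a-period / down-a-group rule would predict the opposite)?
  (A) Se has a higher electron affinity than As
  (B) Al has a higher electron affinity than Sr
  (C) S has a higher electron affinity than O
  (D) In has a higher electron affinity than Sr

(C)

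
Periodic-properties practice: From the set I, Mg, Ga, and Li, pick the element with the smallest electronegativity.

Li is in period 2, group 1; Mg is in period 3, group 2; Ga is in period 4, group 13; I is in period 5, group 17.
Atoms toward the upper right of the periodic table pull bonding electrons most strongly.
Neither a single period nor a single group — weigh both effects.
Mg > Li: the two effects oppose for this pair; the across-period effect wins (1.31 vs 0.98).
Ga > Mg: period and group pull opposite ways; the across-period shift dominates (1.81 vs 1.31).
I > Ga: period and group pull opposite ways; the across-period shift dominates (2.66 vs 1.81).
For reference (Pauling): Li 0.98, Mg 1.31, Ga 1.81, I 2.66.
The smallest electronegativity among these belongs to Li.

Li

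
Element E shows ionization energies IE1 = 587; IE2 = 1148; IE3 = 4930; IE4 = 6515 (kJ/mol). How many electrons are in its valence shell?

2

Look for the largest jump between consecutive ionization energies: IE3/IE2 ≈ 4.3, far larger than any earlier ratio.
That jump marks the point where a core electron is being removed. So the atom has 2 valence electrons.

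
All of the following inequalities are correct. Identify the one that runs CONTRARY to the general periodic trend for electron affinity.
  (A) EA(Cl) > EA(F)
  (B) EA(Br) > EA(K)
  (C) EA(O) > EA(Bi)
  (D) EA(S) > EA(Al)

(A)

The general trend: electron affinity increases across a period and decreases down a group.
(A) Cl (period 3, group 17) vs F (period 2, group 17): the stated order contradicts the simple trend.
(B) Br (period 4, group 17) vs K (period 4, group 1): the stated order agrees with the simple trend.
(C) O (period 2, group 16) vs Bi (period 6, group 15): the stated order agrees with the simple trend.
(D) S (period 3, group 16) vs Al (period 3, group 13): the stated order agrees with the simple trend.
The exception is (A): F's small 2p subshell makes the incoming electron feel strong e⁻–e⁻ repulsion, so Cl actually releases more energy on gaining an electron.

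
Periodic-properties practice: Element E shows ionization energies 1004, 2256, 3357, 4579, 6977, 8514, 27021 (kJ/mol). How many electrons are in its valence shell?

6

Look for the largest jump between consecutive ionization energies: IE7/IE6 ≈ 3.2, far larger than any earlier ratio.
That jump marks the point where a core electron is being removed. So the atom has 6 valence electrons.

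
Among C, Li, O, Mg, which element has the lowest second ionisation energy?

IE_2 is the cost of taking one more electron from the +1 cation: C⁺ still has 3 valence electrons; Li⁺ is the bare [He] core; O⁺ still has 5 valence electrons; Mg⁺ still has 1 valence electron.
Core electrons are held far more tightly than valence electrons, so Li tops the IE_2 order.
Valence configurations: C⁺ [He]2s²2p¹, O⁺ [He]2s²2p³, Mg⁺ [Ne]3s¹.
Tabulated IE_2 (kJ/mol): C 2353, Li 7298, O 3388, Mg 1451.
So the second ionization energies run Mg < C < O < Li.

Mg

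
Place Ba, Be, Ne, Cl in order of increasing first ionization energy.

IE₁ increases left→right with effective nuclear charge and decreases top→bottom as the valence shell moves farther out.
Here both period and group differ, so the two effects have to be weighed against each other.
Be > Ba: they share group 2; the group trend gives Be the larger value.
Cl > Be: period and group pull opposite ways; the across-period shift dominates (1251 vs 900 kJ/mol).
Ne > Cl: both effects reinforce here, so Ne is clearly the higher of the two.
For reference (kJ/mol): Be 900, Ne 2081, Cl 1251, Ba 503.
So from lowest to highest: Ba < Be < Cl < Ne.

Ba < Be < Cl < Ne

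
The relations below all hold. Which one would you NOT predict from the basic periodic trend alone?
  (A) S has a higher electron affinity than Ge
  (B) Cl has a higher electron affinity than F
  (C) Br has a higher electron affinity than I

(B)

The general trend: electron affinity increases across a period and decreases down a group.
(A) S (period 3, group 16) vs Ge (period 4, group 14): the stated order agrees with the simple trend.
(B) Cl (period 3, group 17) vs F (period 2, group 17): the stated order contradicts the simple trend.
(C) Br (period 4, group 17) vs I (period 5, group 17): the stated order agrees with the simple trend.
The exception is (B): F's small 2p subshell makes the incoming electron feel strong e⁻–e⁻ repulsion, so Cl actually releases more energy on gaining an electron.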